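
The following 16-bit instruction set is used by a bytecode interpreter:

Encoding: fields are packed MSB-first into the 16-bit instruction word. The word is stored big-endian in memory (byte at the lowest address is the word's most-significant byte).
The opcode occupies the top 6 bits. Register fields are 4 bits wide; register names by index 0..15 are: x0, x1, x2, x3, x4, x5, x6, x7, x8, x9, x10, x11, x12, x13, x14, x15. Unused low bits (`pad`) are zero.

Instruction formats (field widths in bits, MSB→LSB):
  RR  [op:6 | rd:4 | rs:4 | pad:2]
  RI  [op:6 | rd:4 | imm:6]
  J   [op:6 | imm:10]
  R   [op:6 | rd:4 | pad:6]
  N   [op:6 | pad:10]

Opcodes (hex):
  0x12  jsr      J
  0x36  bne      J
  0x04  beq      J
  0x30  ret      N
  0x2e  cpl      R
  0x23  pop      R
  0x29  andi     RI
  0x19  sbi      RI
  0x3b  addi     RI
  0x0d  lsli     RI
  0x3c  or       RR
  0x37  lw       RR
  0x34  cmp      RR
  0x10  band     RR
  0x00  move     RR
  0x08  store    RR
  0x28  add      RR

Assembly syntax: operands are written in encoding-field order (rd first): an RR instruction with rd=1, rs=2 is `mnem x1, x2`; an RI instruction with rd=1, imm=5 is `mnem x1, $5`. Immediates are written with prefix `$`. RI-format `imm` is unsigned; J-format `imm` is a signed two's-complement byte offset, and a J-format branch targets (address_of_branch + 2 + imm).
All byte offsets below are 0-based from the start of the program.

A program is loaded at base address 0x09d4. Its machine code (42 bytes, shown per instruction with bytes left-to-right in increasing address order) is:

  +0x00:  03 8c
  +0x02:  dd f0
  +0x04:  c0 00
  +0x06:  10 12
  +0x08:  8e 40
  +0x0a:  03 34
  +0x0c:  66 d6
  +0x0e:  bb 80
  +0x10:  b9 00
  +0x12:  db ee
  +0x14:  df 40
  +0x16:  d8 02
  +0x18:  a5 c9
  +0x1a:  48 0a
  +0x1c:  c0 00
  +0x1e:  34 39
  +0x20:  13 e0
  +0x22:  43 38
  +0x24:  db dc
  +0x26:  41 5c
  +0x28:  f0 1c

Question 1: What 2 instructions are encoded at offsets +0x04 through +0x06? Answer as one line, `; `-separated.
+0x04: c0 00 ⇒ word 0xc000 (big)
  op=0xc000>>10=0x30 ⇒ ret (N)
+0x06: 10 12 ⇒ word 0x1012 (big)
  op=0x1012>>10=0x4 ⇒ beq (J)
  imm@[9:0]=0x12 ⇒ $18

ret; beq $18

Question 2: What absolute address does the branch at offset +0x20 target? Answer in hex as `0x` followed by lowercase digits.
0x09d6

@+20  big-endian(13 e0) = 0x13e0
  opcode bits[15:10]=0x4: beq/J
  imm@[9:0]=0x3e0 (s10→-32) ⇒ $-32
  target = base 0x09d4 + off 0x20 + 2 + imm -32 = 0x09d6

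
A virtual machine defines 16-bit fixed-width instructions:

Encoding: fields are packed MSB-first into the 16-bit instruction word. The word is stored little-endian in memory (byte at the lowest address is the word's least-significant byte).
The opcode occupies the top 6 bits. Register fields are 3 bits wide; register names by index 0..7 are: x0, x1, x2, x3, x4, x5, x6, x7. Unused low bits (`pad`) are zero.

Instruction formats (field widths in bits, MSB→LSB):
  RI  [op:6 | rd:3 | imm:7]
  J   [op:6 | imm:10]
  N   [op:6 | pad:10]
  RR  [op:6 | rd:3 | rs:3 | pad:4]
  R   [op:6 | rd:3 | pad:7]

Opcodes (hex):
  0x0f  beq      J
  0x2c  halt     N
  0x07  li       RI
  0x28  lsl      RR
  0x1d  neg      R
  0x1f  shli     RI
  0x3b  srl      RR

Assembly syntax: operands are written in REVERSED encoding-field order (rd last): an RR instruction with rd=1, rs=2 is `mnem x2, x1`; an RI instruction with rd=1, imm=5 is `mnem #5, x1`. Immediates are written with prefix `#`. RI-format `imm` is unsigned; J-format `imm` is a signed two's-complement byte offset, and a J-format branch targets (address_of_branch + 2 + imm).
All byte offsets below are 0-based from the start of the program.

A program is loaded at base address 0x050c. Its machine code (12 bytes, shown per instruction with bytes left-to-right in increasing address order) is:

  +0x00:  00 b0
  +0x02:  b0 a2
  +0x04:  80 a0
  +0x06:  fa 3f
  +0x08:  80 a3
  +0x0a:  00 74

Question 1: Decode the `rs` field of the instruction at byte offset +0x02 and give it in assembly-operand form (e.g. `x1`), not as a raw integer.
x3

@+02  little-endian(b0 a2) = 0xa2b0
  op=0xa2b0>>10=0x28 ⇒ lsl (RR)
  [9:7] rd=5 = x5
  [6:4] rs=3 = x3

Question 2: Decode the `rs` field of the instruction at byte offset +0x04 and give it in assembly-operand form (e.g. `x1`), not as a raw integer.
x0

[04] 80 a0 → 0xa080
  top 6b → 0x28 → lsl [RR]
  [9:7] rd=1 = x1
  [6:4] rs=0 = x0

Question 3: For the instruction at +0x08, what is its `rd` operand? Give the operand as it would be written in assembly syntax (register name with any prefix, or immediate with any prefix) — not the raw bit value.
[08] 80 a3 → 0xa380
  opcode bits[15:10]=0x28: lsl/RR
  [9:7] rd=7 = x7
  [6:4] rs=0 = x0

x7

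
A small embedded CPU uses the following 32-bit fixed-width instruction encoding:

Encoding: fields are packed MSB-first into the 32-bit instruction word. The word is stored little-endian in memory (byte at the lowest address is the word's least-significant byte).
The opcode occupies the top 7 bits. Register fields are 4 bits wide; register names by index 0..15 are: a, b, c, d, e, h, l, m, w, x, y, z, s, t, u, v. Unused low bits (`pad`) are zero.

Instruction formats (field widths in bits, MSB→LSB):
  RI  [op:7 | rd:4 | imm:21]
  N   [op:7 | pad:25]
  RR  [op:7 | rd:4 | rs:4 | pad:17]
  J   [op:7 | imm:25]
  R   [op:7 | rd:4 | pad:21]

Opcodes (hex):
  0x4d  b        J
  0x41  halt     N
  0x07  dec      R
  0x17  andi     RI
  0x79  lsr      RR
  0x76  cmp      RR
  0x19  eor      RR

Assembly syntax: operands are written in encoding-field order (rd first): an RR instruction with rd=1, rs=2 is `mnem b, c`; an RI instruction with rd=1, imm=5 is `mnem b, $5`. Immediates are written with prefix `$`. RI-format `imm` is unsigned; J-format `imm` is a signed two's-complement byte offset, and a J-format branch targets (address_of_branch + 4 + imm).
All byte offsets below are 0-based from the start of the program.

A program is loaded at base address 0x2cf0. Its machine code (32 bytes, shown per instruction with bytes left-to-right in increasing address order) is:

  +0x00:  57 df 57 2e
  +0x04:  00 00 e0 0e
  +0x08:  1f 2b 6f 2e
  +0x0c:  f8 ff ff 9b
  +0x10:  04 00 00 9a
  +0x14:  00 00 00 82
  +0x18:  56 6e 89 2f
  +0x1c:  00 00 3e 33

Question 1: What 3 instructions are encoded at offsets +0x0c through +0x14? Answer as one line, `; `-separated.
b $-8; b $4; halt

+0x0c: f8 ff ff 9b ⇒ word 0x9bfffff8 (little)
  op=0x9bfffff8>>25=0x4d ⇒ b (J)
  imm@[24:0]=0x1fffff8 (s25→-8) ⇒ $-8
+0x10: 04 00 00 9a ⇒ word 0x9a000004 (little)
  op=0x9a000004>>25=0x4d ⇒ b (J)
  imm@[24:0]=0x4 ⇒ $4
+0x14: 00 00 00 82 ⇒ word 0x82000000 (little)
  op=0x82000000>>25=0x41 ⇒ halt (N)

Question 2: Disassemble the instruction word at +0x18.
@+18  little-endian(56 6e 89 2f) = 0x2f896e56
  op=0x2f896e56>>25=0x17 ⇒ andi (RI)
  rd@[24:21]=0xc ⇒ s
  imm@[20:0]=0x96e56 ⇒ $618070

andi s, $618070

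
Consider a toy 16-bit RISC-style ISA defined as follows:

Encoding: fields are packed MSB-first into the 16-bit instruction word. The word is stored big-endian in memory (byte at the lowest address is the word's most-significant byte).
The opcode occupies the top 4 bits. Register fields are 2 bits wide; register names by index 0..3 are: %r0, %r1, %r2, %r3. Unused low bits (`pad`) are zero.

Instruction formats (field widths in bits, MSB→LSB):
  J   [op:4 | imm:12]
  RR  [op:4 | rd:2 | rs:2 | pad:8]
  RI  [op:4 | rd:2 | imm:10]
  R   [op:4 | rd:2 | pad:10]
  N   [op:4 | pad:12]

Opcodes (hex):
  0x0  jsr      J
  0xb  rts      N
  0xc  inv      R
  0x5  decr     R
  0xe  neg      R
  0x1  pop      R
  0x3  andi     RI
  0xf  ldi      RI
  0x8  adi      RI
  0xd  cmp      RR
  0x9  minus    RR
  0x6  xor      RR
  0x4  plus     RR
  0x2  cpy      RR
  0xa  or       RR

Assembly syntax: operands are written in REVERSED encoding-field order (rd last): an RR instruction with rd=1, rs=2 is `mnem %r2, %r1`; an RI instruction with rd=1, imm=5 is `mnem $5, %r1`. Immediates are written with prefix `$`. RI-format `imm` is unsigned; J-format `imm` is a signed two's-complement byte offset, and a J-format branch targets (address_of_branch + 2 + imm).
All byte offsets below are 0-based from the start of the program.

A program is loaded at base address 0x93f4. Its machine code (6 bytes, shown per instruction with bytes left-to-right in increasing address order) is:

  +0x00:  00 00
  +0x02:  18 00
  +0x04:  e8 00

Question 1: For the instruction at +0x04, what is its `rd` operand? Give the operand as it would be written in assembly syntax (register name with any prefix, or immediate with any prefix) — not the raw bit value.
[04] e8 00 → 0xe800
  top 4b → 0xe → neg [R]
  rd: (w>>10)&0x3=0x2 → %r2

%r2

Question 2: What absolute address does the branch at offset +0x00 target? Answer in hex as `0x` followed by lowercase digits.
0x93f6

+0x00: 00 00 ⇒ word 0x0000 (big)
  op=0x0000>>12=0x0 ⇒ jsr (J)
  imm@[11:0]=0x0 ⇒ $0
  target = base 0x93f4 + off 0x00 + 2 + imm 0 = 0x93f6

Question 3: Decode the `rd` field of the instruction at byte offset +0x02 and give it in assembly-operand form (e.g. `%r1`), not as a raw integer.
%r2

+0x02: 18 00 ⇒ word 0x1800 (big)
  opcode bits[15:12]=0x1: pop/R
  rd: (w>>10)&0x3=0x2 → %r2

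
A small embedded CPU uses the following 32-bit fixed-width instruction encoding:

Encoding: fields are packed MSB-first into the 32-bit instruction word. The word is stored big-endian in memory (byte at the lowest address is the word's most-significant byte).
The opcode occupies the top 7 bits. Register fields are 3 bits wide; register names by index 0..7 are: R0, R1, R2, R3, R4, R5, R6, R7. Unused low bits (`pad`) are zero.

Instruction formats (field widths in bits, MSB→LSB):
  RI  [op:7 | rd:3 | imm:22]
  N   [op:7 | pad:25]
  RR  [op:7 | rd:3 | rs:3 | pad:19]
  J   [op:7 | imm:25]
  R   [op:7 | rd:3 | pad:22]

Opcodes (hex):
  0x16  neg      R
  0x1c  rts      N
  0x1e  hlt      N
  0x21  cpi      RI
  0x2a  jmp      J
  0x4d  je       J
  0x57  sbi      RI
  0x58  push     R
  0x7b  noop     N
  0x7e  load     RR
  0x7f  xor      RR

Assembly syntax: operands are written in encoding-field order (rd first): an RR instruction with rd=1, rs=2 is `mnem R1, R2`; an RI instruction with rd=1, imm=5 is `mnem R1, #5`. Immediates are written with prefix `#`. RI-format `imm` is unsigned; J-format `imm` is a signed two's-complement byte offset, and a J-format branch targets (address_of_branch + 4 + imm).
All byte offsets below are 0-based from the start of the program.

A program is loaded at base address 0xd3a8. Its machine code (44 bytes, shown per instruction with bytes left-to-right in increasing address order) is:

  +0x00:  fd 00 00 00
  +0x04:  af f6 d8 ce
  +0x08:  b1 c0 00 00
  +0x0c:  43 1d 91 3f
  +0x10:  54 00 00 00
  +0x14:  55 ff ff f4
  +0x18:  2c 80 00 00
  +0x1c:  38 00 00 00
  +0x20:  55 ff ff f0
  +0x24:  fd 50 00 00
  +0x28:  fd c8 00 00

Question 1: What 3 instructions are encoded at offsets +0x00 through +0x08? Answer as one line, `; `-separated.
load R4, R0; sbi R7, #3594446; push R7

[00] fd 00 00 00 → 0xfd000000
  opcode bits[31:25]=0x7e: load/RR
  rd@[24:22]=0x4 ⇒ R4
  rs@[21:19]=0x0 ⇒ R0
[04] af f6 d8 ce → 0xaff6d8ce
  opcode bits[31:25]=0x57: sbi/RI
  rd@[24:22]=0x7 ⇒ R7
  imm@[21:0]=0x36d8ce ⇒ #3594446
[08] b1 c0 00 00 → 0xb1c00000
  opcode bits[31:25]=0x58: push/R
  rd@[24:22]=0x7 ⇒ R7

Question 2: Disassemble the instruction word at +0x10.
jmp #0

@+10  big-endian(54 00 00 00) = 0x54000000
  opcode bits[31:25]=0x2a: jmp/J
  imm: (w>>0)&0x1ffffff=0x0 → #0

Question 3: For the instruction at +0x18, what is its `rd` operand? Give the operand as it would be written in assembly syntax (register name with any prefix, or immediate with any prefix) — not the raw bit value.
+0x18: 2c 80 00 00 ⇒ word 0x2c800000 (big)
  top 7b → 0x16 → neg [R]
  rd@[24:22]=0x2 ⇒ R2

R2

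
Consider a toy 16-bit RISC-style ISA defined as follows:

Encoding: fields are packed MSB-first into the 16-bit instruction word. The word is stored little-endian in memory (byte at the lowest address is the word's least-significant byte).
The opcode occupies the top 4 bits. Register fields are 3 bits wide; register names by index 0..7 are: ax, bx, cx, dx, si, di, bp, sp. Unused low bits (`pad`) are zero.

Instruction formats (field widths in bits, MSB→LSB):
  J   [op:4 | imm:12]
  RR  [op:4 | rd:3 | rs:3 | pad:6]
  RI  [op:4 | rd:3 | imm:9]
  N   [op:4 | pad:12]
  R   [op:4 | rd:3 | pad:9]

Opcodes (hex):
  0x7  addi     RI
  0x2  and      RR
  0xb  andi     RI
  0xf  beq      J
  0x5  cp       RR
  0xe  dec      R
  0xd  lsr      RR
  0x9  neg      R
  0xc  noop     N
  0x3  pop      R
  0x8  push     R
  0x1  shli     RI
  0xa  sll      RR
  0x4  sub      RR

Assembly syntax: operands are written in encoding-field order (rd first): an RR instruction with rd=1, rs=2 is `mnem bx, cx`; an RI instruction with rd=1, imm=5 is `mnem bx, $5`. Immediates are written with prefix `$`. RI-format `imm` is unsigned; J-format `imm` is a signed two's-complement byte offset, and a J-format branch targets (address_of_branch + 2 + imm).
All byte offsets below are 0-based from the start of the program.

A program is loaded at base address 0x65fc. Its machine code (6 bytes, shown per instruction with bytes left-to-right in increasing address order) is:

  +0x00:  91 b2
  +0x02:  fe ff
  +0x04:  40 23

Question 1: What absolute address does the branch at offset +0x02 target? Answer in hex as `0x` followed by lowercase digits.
0x65fe

@+02  little-endian(fe ff) = 0xfffe
  op=0xfffe>>12=0xf ⇒ beq (J)
  [11:0] imm=4094 (s12→-2) = $-2
  target = base 0x65fc + off 0x02 + 2 + imm -2 = 0x65fe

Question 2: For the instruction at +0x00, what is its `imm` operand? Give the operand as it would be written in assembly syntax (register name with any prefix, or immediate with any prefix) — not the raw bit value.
$145

[00] 91 b2 → 0xb291
  op=0xb291>>12=0xb ⇒ andi (RI)
  [11:9] rd=1 = bx
  [8:0] imm=145 = $145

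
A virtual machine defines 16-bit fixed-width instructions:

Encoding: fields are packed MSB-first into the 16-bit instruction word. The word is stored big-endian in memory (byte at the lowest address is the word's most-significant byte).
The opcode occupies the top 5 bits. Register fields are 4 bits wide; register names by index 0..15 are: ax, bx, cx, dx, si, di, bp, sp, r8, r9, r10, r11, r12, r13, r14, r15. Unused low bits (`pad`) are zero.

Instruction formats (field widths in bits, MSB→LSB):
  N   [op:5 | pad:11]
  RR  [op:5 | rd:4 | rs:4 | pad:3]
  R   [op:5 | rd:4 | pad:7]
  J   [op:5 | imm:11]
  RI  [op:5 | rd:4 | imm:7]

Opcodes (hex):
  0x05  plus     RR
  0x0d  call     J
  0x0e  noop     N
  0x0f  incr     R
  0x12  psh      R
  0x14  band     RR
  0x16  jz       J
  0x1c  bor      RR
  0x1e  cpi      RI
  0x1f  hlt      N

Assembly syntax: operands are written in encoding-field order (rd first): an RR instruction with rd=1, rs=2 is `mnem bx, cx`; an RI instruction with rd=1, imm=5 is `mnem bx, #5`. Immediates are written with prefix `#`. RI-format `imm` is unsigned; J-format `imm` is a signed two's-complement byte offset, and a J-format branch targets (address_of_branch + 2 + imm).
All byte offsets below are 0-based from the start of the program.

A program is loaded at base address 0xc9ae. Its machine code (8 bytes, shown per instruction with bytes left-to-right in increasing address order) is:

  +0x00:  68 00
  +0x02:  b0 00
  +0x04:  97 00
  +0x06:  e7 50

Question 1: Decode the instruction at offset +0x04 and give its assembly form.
+0x04: 97 00 ⇒ word 0x9700 (big)
  opcode bits[15:11]=0x12: psh/R
  [10:7] rd=14 = r14

psh r14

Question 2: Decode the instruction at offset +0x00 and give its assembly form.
call #0

[00] 68 00 → 0x6800
  op=0x6800>>11=0xd ⇒ call (J)
  imm: (w>>0)&0x7ff=0x0 → #0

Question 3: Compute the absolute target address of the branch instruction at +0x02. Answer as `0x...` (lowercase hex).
0xc9b2

+0x02: b0 00 ⇒ word 0xb000 (big)
  opcode bits[15:11]=0x16: jz/J
  imm: (w>>0)&0x7ff=0x0 → #0
  target = base 0xc9ae + off 0x02 + 2 + imm 0 = 0xc9b2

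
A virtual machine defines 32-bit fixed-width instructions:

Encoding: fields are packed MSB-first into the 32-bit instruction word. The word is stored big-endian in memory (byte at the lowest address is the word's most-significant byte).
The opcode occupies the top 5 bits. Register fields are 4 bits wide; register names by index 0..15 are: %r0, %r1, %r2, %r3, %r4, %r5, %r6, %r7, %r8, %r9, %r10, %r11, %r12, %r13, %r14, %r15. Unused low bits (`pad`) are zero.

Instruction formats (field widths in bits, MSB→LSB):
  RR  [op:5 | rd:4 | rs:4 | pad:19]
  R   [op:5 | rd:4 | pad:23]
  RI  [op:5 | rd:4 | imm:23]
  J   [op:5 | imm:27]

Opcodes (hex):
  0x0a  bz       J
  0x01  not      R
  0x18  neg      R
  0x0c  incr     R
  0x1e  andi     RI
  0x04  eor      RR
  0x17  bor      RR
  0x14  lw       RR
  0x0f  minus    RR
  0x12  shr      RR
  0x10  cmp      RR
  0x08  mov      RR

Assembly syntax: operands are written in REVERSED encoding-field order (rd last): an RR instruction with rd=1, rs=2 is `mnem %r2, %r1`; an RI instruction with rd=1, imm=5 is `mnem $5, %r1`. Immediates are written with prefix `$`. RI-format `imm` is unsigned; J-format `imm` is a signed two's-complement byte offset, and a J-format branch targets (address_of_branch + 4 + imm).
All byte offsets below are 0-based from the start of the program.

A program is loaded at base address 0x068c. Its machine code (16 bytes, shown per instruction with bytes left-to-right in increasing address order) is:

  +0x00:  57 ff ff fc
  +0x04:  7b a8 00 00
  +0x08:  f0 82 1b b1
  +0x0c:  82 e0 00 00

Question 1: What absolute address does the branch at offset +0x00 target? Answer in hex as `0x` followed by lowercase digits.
0x068c

+0x00: 57 ff ff fc ⇒ word 0x57fffffc (big)
  opcode bits[31:27]=0xa: bz/J
  imm: (w>>0)&0x7ffffff=0x7fffffc (s27→-4) → $-4
  target = base 0x068c + off 0x00 + 4 + imm -4 = 0x068c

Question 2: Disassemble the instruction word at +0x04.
minus %r5, %r7

[04] 7b a8 00 00 → 0x7ba80000
  top 5b → 0xf → minus [RR]
  [26:23] rd=7 = %r7
  [22:19] rs=5 = %r5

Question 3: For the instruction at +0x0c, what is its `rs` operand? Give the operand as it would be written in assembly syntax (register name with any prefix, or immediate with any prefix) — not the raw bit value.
+0x0c: 82 e0 00 00 ⇒ word 0x82e00000 (big)
  opcode bits[31:27]=0x10: cmp/RR
  rd@[26:23]=0x5 ⇒ %r5
  rs@[22:19]=0xc ⇒ %r12

%r12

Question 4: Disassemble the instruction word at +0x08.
off 0x08: read f0 82 1b b1 as big → 0xf0821bb1
  top 5b → 0x1e → andi [RI]
  [26:23] rd=1 = %r1
  [22:0] imm=138161 = $138161

andi $138161, %r1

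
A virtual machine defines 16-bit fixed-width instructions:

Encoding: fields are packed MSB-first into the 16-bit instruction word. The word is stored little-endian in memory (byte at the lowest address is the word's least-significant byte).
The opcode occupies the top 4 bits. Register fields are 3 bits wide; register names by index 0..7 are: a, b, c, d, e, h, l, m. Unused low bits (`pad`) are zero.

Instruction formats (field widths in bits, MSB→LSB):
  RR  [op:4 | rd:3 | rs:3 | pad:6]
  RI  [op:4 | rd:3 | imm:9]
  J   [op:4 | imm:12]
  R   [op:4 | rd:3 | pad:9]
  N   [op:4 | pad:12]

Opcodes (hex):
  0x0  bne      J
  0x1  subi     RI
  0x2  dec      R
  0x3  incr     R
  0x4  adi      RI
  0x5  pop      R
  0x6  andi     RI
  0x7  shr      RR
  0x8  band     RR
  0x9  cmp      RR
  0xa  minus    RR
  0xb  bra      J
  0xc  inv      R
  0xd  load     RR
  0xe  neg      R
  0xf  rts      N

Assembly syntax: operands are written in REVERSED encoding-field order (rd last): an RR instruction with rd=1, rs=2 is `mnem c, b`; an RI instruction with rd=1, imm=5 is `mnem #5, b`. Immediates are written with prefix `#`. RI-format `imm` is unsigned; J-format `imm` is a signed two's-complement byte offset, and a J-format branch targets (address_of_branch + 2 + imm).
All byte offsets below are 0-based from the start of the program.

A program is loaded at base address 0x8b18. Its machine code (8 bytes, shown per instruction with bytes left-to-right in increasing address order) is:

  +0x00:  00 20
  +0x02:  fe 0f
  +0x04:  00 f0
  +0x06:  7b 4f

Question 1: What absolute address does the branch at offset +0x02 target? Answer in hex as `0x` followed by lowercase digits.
0x8b1a

[02] fe 0f → 0x0ffe
  top 4b → 0x0 → bne [J]
  imm@[11:0]=0xffe (s12→-2) ⇒ #-2
  target = base 0x8b18 + off 0x02 + 2 + imm -2 = 0x8b1a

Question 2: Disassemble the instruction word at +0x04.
+0x04: 00 f0 ⇒ word 0xf000 (little)
  opcode bits[15:12]=0xf: rts/N

rts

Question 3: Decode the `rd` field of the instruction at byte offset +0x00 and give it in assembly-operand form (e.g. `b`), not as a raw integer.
off 0x00: read 00 20 as little → 0x2000
  opcode bits[15:12]=0x2: dec/R
  rd: (w>>9)&0x7=0x0 → a

a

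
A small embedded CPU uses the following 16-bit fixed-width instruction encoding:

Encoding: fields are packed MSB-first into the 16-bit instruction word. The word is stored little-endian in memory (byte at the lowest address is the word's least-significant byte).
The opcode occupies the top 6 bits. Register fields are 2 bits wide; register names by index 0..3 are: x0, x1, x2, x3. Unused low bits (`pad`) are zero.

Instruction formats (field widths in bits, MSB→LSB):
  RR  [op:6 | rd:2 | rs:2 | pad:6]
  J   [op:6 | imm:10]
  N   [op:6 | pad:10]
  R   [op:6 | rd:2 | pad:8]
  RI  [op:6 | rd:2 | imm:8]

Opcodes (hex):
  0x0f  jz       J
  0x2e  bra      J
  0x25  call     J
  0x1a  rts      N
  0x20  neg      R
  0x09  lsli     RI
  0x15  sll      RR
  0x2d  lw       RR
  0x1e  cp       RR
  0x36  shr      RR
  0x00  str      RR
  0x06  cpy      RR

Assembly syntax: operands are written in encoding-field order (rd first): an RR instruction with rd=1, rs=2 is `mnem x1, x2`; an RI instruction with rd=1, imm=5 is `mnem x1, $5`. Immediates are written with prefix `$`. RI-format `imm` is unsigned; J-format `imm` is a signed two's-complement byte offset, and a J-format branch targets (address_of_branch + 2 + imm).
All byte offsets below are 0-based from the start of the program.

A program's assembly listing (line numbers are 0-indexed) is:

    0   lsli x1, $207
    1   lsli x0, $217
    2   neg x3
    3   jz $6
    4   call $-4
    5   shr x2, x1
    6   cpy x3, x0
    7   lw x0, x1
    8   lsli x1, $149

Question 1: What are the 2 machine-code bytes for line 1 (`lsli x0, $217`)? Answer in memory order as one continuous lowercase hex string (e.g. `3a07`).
d924

line 1 (lsli): pack op=0x9:6|rd=0:2|imm=217:8 = 0x24d9; little→ d9 24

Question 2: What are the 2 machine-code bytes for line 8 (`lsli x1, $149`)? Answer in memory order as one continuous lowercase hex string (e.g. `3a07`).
L8: lsli op=0x9:6|rd=1:2|imm=149:8 ⇒ 0x2595 ⇒ little 95 25

9525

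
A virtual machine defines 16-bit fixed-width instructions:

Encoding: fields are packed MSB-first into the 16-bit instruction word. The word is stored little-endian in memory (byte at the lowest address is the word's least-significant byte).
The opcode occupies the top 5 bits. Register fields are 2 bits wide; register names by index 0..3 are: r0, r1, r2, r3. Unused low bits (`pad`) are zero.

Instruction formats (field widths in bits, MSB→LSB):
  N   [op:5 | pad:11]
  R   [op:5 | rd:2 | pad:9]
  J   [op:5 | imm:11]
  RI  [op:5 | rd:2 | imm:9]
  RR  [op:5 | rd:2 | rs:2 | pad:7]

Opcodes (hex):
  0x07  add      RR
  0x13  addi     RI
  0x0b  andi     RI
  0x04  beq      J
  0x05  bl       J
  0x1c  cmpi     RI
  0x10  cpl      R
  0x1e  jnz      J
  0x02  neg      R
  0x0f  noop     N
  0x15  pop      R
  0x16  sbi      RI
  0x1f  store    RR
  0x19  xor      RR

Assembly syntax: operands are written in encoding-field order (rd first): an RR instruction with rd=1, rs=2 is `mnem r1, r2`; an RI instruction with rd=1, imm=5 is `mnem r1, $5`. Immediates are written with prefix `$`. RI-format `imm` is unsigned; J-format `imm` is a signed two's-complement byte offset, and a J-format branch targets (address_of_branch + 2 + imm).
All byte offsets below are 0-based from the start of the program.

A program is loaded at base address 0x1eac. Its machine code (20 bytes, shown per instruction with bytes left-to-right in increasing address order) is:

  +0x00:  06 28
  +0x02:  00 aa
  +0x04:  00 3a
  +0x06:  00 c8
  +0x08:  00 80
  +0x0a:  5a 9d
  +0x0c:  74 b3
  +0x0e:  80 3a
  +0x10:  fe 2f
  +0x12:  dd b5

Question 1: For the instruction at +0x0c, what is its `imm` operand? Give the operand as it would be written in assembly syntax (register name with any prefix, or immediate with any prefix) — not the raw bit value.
$372

off 0x0c: read 74 b3 as little → 0xb374
  top 5b → 0x16 → sbi [RI]
  [10:9] rd=1 = r1
  [8:0] imm=372 = $372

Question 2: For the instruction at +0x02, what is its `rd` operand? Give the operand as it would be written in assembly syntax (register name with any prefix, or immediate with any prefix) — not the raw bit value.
@+02  little-endian(00 aa) = 0xaa00
  top 5b → 0x15 → pop [R]
  rd: (w>>9)&0x3=0x1 → r1

r1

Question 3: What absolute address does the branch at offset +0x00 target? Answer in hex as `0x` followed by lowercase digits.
0x1eb4

[00] 06 28 → 0x2806
  op=0x2806>>11=0x5 ⇒ bl (J)
  [10:0] imm=6 = $6
  target = base 0x1eac + off 0x00 + 2 + imm 6 = 0x1eb4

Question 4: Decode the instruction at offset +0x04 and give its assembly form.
add r1, r0

@+04  little-endian(00 3a) = 0x3a00
  op=0x3a00>>11=0x7 ⇒ add (RR)
  [10:9] rd=1 = r1
  [8:7] rs=0 = r0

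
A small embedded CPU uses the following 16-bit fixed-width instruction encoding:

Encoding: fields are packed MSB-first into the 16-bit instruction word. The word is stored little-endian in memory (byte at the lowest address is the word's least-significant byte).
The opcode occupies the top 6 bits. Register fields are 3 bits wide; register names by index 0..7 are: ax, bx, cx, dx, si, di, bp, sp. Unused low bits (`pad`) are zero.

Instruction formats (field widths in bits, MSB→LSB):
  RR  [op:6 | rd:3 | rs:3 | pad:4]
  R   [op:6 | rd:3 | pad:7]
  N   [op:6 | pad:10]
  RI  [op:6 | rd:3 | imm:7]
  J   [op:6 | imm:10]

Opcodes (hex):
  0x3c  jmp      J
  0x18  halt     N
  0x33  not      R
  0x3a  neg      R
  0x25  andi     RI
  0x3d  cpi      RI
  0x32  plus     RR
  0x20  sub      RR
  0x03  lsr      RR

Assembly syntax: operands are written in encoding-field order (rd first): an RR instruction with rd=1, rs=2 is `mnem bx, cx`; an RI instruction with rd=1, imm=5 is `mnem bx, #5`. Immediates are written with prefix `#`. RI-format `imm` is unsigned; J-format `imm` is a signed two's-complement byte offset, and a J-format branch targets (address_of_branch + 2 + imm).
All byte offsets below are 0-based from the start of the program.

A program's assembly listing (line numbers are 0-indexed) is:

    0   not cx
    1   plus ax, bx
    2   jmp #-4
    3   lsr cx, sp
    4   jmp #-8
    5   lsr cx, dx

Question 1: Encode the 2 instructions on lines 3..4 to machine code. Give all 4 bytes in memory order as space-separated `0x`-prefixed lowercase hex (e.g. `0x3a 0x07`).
0x70 0x0d 0xf8 0xf3

L3: lsr op=0x3:6|rd=2:3|rs=7:3|pad=0:4 ⇒ 0x0d70 ⇒ little 70 0d
L4: jmp op=0x3c:6|imm=-8:10 ⇒ 0xf3f8 ⇒ little f8 f3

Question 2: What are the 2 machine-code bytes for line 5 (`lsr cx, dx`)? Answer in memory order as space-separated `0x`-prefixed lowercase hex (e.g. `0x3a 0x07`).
line 5 (lsr): pack op=0x3:6|rd=2:3|rs=3:3|pad=0:4 = 0x0d30; little→ 30 0d

0x30 0x0d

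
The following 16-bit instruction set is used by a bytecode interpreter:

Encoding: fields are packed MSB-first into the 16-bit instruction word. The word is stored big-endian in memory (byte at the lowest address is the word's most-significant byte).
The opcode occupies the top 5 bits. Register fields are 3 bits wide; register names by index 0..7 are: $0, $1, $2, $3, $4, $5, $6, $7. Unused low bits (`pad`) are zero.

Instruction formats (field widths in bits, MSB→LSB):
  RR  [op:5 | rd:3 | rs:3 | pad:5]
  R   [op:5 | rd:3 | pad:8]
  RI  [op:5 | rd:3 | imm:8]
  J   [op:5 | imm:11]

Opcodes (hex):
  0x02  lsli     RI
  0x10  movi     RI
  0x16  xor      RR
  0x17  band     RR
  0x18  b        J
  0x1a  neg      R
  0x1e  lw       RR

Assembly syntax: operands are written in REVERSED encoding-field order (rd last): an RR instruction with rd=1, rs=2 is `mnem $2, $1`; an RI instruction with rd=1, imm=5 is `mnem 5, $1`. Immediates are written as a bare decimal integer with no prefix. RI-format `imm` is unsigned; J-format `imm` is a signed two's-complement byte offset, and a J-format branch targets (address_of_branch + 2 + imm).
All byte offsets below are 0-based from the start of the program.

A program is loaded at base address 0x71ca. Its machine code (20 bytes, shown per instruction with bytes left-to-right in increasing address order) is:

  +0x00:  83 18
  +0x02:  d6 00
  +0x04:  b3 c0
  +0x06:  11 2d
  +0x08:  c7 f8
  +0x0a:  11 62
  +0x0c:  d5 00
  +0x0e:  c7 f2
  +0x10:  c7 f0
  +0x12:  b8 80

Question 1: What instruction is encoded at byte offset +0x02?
[02] d6 00 → 0xd600
  op=0xd600>>11=0x1a ⇒ neg (R)
  [10:8] rd=6 = $6

neg $6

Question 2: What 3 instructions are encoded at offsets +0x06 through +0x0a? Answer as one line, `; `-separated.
off 0x06: read 11 2d as big → 0x112d
  opcode bits[15:11]=0x2: lsli/RI
  [10:8] rd=1 = $1
  [7:0] imm=45 = 45
off 0x08: read c7 f8 as big → 0xc7f8
  opcode bits[15:11]=0x18: b/J
  [10:0] imm=2040 (s11→-8) = -8
off 0x0a: read 11 62 as big → 0x1162
  opcode bits[15:11]=0x2: lsli/RI
  [10:8] rd=1 = $1
  [7:0] imm=98 = 98

lsli 45, $1; b -8; lsli 98, $1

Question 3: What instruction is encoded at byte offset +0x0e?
b -14

+0x0e: c7 f2 ⇒ word 0xc7f2 (big)
  top 5b → 0x18 → b [J]
  imm: (w>>0)&0x7ff=0x7f2 (s11→-14) → -14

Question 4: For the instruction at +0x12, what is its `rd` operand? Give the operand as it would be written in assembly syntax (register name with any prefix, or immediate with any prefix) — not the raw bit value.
$0

+0x12: b8 80 ⇒ word 0xb880 (big)
  opcode bits[15:11]=0x17: band/RR
  [10:8] rd=0 = $0
  [7:5] rs=4 = $4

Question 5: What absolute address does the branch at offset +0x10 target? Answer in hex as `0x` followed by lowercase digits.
0x71cc

[10] c7 f0 → 0xc7f0
  opcode bits[15:11]=0x18: b/J
  imm@[10:0]=0x7f0 (s11→-16) ⇒ -16
  target = base 0x71ca + off 0x10 + 2 + imm -16 = 0x71cc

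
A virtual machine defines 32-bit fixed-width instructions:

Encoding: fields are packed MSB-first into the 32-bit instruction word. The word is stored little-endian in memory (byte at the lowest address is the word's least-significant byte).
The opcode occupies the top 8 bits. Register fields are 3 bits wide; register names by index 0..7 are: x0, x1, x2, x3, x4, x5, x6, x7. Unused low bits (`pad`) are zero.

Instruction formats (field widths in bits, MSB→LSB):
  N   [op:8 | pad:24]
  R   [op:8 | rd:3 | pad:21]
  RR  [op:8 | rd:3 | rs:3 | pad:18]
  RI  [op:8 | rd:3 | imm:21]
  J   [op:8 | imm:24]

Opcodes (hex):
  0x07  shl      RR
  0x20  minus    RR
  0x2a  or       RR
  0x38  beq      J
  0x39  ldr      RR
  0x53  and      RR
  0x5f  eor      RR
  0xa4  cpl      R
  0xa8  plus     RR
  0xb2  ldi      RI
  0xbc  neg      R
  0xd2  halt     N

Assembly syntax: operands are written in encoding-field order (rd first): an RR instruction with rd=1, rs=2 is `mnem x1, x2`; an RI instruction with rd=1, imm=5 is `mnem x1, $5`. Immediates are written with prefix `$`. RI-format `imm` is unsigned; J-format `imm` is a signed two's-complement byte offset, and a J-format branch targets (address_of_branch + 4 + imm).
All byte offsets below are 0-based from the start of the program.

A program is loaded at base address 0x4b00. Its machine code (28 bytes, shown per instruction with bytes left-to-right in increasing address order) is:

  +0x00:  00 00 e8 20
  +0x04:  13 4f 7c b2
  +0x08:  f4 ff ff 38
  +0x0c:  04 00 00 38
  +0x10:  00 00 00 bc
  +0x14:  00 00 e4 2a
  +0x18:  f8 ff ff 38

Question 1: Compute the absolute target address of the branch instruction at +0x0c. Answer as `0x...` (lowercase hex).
0x4b14

off 0x0c: read 04 00 00 38 as little → 0x38000004
  top 8b → 0x38 → beq [J]
  [23:0] imm=4 = $4
  target = base 0x4b00 + off 0x0c + 4 + imm 4 = 0x4b14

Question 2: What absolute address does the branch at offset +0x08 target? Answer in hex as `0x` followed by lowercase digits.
[08] f4 ff ff 38 → 0x38fffff4
  op=0x38fffff4>>24=0x38 ⇒ beq (J)
  imm: (w>>0)&0xffffff=0xfffff4 (s24→-12) → $-12
  target = base 0x4b00 + off 0x08 + 4 + imm -12 = 0x4b00

0x4b00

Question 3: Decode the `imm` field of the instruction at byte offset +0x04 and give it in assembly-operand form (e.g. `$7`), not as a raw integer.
$1855251

[04] 13 4f 7c b2 → 0xb27c4f13
  op=0xb27c4f13>>24=0xb2 ⇒ ldi (RI)
  rd@[23:21]=0x3 ⇒ x3
  imm@[20:0]=0x1c4f13 ⇒ $1855251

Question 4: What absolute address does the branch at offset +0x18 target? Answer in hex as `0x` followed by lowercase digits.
0x4b14

+0x18: f8 ff ff 38 ⇒ word 0x38fffff8 (little)
  opcode bits[31:24]=0x38: beq/J
  imm: (w>>0)&0xffffff=0xfffff8 (s24→-8) → $-8
  target = base 0x4b00 + off 0x18 + 4 + imm -8 = 0x4b14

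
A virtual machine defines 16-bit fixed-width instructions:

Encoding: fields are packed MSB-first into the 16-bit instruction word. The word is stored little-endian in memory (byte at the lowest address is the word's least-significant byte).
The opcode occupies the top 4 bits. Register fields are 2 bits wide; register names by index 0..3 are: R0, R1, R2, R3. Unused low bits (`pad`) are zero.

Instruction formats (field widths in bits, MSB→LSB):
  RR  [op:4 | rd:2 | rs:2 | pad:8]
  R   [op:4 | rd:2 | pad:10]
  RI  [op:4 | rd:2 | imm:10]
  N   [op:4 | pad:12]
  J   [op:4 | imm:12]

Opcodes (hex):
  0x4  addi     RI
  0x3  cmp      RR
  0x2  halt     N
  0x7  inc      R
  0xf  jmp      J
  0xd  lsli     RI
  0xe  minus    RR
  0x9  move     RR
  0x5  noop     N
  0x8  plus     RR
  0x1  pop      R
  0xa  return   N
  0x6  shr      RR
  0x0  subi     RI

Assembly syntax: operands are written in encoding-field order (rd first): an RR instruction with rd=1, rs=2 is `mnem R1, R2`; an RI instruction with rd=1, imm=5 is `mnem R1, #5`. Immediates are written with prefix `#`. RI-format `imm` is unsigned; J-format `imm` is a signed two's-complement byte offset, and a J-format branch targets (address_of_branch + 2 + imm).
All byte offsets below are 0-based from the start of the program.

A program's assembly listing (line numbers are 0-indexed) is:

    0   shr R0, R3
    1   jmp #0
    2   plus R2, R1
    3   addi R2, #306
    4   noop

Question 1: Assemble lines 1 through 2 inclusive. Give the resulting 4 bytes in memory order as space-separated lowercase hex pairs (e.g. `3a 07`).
L1: jmp op=0xf:4|imm=0:12 ⇒ 0xf000 ⇒ little 00 f0
L2: plus op=0x8:4|rd=2:2|rs=1:2|pad=0:8 ⇒ 0x8900 ⇒ little 00 89

00 f0 00 89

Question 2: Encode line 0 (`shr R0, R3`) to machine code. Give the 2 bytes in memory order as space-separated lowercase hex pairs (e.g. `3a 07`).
L0: shr op=0x6:4|rd=0:2|rs=3:2|pad=0:8 ⇒ 0x6300 ⇒ little 00 63

00 63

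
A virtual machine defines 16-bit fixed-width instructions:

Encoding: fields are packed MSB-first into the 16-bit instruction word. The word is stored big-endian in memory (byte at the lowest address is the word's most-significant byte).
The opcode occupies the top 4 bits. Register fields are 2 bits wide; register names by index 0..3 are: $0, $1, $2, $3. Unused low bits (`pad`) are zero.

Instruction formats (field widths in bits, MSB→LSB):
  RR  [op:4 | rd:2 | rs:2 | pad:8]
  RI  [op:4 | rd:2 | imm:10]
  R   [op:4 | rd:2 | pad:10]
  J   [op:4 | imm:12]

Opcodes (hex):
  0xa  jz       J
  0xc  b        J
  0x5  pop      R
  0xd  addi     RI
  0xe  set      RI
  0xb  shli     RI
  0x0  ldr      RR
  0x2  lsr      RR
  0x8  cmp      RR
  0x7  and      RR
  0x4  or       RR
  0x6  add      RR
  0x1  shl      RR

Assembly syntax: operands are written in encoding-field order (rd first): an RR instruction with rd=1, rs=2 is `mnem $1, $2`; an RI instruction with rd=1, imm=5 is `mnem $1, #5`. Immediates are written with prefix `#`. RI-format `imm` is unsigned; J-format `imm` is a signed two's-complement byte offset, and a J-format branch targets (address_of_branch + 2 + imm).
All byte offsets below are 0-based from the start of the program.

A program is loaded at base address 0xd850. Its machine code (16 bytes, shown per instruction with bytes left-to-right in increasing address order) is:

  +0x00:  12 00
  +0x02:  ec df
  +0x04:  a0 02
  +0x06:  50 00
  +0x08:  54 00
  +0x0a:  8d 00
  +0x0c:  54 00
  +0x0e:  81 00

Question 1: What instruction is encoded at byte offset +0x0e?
cmp $0, $1

@+0e  big-endian(81 00) = 0x8100
  op=0x8100>>12=0x8 ⇒ cmp (RR)
  rd@[11:10]=0x0 ⇒ $0
  rs@[9:8]=0x1 ⇒ $1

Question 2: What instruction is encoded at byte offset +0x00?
shl $0, $2

@+00  big-endian(12 00) = 0x1200
  top 4b → 0x1 → shl [RR]
  [11:10] rd=0 = $0
  [9:8] rs=2 = $2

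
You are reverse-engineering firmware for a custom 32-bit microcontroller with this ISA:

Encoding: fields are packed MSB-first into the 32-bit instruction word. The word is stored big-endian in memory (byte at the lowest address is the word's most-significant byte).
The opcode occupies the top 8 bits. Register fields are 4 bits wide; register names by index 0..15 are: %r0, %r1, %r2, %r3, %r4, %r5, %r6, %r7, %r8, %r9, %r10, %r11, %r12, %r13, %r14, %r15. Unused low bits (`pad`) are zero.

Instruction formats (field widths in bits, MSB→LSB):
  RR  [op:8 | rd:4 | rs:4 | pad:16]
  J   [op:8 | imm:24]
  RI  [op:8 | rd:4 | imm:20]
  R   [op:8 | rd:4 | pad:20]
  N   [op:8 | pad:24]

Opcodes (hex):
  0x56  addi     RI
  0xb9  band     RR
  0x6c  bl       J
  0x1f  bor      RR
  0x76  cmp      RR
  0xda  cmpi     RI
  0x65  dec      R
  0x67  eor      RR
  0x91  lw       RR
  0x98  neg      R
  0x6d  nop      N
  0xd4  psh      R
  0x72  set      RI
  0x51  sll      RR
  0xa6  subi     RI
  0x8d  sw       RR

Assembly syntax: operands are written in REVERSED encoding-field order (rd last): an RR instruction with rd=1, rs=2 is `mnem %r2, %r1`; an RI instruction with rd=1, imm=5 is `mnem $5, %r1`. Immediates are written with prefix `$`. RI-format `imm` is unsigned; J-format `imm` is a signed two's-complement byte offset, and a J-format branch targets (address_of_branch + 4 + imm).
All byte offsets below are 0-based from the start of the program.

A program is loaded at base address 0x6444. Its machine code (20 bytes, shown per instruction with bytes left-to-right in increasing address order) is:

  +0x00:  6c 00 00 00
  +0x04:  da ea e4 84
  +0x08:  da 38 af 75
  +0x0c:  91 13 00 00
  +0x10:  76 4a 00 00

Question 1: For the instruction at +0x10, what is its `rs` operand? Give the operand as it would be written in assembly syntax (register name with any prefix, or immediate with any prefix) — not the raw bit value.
@+10  big-endian(76 4a 00 00) = 0x764a0000
  op=0x764a0000>>24=0x76 ⇒ cmp (RR)
  rd: (w>>20)&0xf=0x4 → %r4
  rs: (w>>16)&0xf=0xa → %r10

%r10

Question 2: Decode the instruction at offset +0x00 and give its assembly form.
bl $0

[00] 6c 00 00 00 → 0x6c000000
  top 8b → 0x6c → bl [J]
  [23:0] imm=0 = $0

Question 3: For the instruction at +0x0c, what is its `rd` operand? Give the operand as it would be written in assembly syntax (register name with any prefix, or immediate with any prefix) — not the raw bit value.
+0x0c: 91 13 00 00 ⇒ word 0x91130000 (big)
  opcode bits[31:24]=0x91: lw/RR
  rd@[23:20]=0x1 ⇒ %r1
  rs@[19:16]=0x3 ⇒ %r3

%r1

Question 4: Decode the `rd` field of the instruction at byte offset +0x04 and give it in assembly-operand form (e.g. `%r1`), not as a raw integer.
+0x04: da ea e4 84 ⇒ word 0xdaeae484 (big)
  opcode bits[31:24]=0xda: cmpi/RI
  rd: (w>>20)&0xf=0xe → %r14
  imm: (w>>0)&0xfffff=0xae484 → $713860

%r14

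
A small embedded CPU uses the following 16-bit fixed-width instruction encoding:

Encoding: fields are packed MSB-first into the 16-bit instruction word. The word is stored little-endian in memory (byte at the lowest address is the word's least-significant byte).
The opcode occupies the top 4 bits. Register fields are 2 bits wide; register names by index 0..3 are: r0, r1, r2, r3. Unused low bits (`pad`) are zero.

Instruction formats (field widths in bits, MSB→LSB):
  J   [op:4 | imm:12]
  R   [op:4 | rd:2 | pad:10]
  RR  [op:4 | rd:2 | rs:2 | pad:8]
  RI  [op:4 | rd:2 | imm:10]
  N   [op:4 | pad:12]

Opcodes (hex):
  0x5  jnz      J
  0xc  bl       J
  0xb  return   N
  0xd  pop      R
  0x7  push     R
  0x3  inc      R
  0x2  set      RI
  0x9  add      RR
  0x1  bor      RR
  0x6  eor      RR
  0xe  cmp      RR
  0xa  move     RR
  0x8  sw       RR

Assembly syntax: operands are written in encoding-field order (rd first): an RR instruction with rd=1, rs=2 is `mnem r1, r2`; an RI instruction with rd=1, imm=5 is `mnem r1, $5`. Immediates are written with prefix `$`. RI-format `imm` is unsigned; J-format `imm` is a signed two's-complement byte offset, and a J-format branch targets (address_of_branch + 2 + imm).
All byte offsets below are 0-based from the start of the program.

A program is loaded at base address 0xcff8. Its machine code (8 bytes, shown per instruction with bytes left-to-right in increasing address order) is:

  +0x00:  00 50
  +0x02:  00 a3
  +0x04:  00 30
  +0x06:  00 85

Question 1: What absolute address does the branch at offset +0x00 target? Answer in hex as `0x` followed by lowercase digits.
@+00  little-endian(00 50) = 0x5000
  op=0x5000>>12=0x5 ⇒ jnz (J)
  imm: (w>>0)&0xfff=0x0 → $0
  target = base 0xcff8 + off 0x00 + 2 + imm 0 = 0xcffa

0xcffa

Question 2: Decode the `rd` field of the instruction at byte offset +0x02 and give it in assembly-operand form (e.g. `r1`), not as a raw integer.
r0

@+02  little-endian(00 a3) = 0xa300
  opcode bits[15:12]=0xa: move/RR
  rd@[11:10]=0x0 ⇒ r0
  rs@[9:8]=0x3 ⇒ r3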